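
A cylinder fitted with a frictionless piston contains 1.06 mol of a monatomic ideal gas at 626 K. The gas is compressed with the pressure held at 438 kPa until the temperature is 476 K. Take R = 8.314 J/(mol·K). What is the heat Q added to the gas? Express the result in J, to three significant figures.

Isobaric: W = nRΔT = (1.06)(8.314)(-150) = -1322 J.
ΔU = nCᵥΔT with Cᵥ = 3R/2: ΔU = (1.06)(12.47)(-150) = -1983 J.
Q = ΔU + W = -1983 − 1322 = -3305 J.

Q ≈ -3300 J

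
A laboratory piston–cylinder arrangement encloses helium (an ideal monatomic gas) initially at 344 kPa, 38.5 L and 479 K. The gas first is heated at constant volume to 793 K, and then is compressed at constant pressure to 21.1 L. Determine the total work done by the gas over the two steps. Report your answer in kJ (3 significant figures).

Step 1 (isochoric): W = 0 (constant volume).
After step 1: P = 569.5 kPa (V unchanged).
Step 2 (isobaric): W = PΔV = (569.5 kPa)(21.1 − 38.5 L) = -9909 J.
W_total = 0 − 9909 = -9909 J.

W_total ≈ -9.91 kJ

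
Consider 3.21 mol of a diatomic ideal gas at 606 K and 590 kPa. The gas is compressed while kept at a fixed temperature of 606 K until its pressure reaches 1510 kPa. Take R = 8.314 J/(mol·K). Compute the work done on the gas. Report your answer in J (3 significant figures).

Isothermal process: W = nRT ln(V₂/V₁) = nRT ln(P₁/P₂).
W = (3.21)(8.314)(606) × ln(590/1510)
  = 16173 × ln(0.3907) = 16173 × -0.9397
W_by_gas = -15198 J; work on gas = −W_by = 15198 J.

W ≈ 15200 J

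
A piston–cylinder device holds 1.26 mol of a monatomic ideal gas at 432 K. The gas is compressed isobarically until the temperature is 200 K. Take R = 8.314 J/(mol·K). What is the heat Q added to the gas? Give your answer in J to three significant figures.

Q ≈ -6080 J

Isobaric: W = nRΔT = (1.26)(8.314)(-232) = -2430 J.
ΔU = nCᵥΔT with Cᵥ = 3R/2: ΔU = (1.26)(12.47)(-232) = -3646 J.
Q = ΔU + W = -3646 − 2430 = -6076 J.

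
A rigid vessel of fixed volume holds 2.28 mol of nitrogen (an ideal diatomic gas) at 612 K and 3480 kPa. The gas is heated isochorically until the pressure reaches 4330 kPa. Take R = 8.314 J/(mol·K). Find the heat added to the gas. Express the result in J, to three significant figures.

Constant volume ⇒ W = 0, so Q = ΔU = nCᵥΔT with Cᵥ = 5R/2 = 20.79 J/(mol·K).
At constant V, T₂/T₁ = P₂/P₁ ⇒ ΔT = T₁(P₂/P₁ − 1) = 612·(4330/3480 − 1) = 149.5 K.
ΔU = (2.28)(20.79)(149.5) = 7084 J.

Q ≈ 7080 J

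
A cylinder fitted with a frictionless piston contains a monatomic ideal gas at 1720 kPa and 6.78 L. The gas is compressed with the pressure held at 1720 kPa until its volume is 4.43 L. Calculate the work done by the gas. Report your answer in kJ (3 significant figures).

W ≈ -4.04 kJ

Isobaric: W = P ΔV.
W = (1720 kPa)(4.43 − 6.78 L) = (1720)(-2.35) = -4042 J.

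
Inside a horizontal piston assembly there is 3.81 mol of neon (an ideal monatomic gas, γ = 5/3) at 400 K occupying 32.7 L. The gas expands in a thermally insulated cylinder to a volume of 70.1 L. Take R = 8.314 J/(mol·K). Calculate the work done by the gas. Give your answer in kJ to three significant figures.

W ≈ 7.57 kJ

Adiabatic: TV^(γ−1) = const with γ = 5/3.
T₂ = T₁ (V₁/V₂)^(γ−1) = 400 × (32.7/70.1)^0.667 = 400 × 0.6015 = 240.6 K.
W_by = nCᵥ(T₁ − T₂) = (3.81)(12.47)(400 − 240.6) = 7574 J.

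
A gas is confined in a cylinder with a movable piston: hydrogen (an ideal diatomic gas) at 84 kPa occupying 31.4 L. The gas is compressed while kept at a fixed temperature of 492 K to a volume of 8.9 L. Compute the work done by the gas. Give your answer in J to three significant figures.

Isothermal: W = nRT ln(V₂/V₁) = P₁V₁ ln(V₂/V₁).
P₁V₁ = (84 kPa)(31.4 L) = 2638 J.
W = 2638 × ln(8.9/31.4) = 2638 × -1.261
W_by_gas = -3325 J.

W ≈ -3330 J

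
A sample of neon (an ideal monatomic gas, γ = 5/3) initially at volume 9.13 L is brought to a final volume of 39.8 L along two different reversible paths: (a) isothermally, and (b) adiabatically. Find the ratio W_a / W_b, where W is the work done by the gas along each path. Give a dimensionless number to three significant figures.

Path (a) isothermal: W = P₁V₁ ln(V₂/V₁) → W_a/(P₁V₁) = 1.472.
Path (b) adiabatic: W = P₁V₁(1 − (V₁/V₂)^(γ−1))/(γ−1) → W_b/(P₁V₁) = 0.9379.
W_a / W_b = 1.472 / 0.9379 = 1.57.

W_a / W_b ≈ 1.57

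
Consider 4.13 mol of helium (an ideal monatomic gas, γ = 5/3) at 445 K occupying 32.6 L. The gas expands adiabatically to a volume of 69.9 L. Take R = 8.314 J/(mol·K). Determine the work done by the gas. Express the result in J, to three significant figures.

W ≈ 9140 J

Adiabatic: TV^(γ−1) = const with γ = 5/3.
T₂ = T₁ (V₁/V₂)^(γ−1) = 445 × (32.6/69.9)^0.667 = 445 × 0.6014 = 267.6 K.
W_by = nCᵥ(T₁ − T₂) = (4.13)(12.47)(445 − 267.6) = 9136 J.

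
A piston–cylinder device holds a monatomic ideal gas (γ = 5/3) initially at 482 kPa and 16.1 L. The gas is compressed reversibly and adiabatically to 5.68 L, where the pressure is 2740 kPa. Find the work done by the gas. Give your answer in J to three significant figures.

Adiabatic: W = (P₁V₁ − P₂V₂)/(γ − 1) with γ = 5/3.
P₁V₁ = 7760 J, P₂V₂ = 15563 J.
W = (7760 − 15563) / 0.6667 = -11704 J.

W ≈ -11700 J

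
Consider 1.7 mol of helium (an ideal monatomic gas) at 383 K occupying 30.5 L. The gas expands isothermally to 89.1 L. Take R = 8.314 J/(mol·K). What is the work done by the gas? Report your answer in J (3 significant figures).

Isothermal: W = nRT ln(V₂/V₁).
W = (1.7)(8.314)(383) × ln(89.1/30.5)
  = 5413 × 1.072
W_by_gas = 5803 J.

W ≈ 5800 J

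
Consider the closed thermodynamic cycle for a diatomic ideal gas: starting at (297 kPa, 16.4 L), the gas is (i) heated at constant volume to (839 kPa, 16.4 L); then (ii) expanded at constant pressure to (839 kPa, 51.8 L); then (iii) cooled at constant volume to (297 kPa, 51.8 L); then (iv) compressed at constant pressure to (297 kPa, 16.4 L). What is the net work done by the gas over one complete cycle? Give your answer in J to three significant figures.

Constant-volume legs do no work.
W(ii) = (839)(51.8 − 16.4) = 29701 J; W(iv) = (297)(16.4 − 51.8) = -10514 J.
W_net = 29701 − 10514 = 19187 J (the clockwise enclosed area).

W_net ≈ 19200 J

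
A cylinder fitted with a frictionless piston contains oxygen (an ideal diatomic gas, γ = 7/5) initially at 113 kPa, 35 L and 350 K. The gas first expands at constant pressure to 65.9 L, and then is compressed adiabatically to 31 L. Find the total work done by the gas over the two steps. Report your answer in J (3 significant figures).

W_total ≈ -3060 J

Step 1 (isobaric): W = PΔV = (113 kPa)(65.9 − 35 L) = 3492 J.
After step 1: P = 113 kPa, V = 65.9 L, T = 659 K.
Step 2 (adiabatic): W = (P₁V₁ − P₂V₂)/(γ−1) = (7447 − 10069)/0.4 = -6555 J.
W_total = 3492 − 6555 = -3063 J.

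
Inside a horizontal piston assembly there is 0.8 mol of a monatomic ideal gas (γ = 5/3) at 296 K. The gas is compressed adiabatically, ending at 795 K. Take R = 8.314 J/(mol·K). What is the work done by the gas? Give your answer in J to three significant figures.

Adiabatic ⇒ Q = 0, so W_by = −ΔU = nCᵥ(T₁ − T₂).
Cᵥ = 3R/2 = 12.47 J/(mol·K).
W = (0.8)(12.47)(296 − 795) = -4978 J.

W ≈ -4980 J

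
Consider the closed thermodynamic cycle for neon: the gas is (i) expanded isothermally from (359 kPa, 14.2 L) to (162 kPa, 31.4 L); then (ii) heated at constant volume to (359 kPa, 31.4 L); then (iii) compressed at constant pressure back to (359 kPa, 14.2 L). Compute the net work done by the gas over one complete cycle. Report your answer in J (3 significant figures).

W_net ≈ -2130 J

Leg (i): W = PᵢVᵢ ln(V_f/Vᵢ) = (5098) ln(31.4/14.2) = 4045 J.
Leg (ii): W = 0.
Leg (iii): W = PΔV = (359)(14.2 − 31.4) = -6175 J.
W_net = 4045 − 6175 = -2129 J.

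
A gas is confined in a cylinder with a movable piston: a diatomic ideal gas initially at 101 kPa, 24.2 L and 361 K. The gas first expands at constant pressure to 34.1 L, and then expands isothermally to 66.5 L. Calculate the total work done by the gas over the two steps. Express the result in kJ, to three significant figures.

W_total ≈ 3.30 kJ

Step 1 (isobaric): W = PΔV = (101 kPa)(34.1 − 24.2 L) = 999.9 J.
After step 1: P = 101 kPa, V = 34.1 L, T = 508.7 K.
Step 2 (isothermal): W = P₁V₁ ln(V₂/V₁) = (3444) ln(66.5/34.1) = 2300 J.
W_total = 999.9 + 2300 = 3300 J.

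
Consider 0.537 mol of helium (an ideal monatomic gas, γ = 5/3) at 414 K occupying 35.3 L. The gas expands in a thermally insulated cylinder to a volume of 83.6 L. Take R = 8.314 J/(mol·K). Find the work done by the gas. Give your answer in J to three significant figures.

Adiabatic: TV^(γ−1) = const with γ = 5/3.
T₂ = T₁ (V₁/V₂)^(γ−1) = 414 × (35.3/83.6)^0.667 = 414 × 0.5628 = 233 K.
W_by = nCᵥ(T₁ − T₂) = (0.537)(12.47)(414 − 233) = 1212 J.

W ≈ 1210 J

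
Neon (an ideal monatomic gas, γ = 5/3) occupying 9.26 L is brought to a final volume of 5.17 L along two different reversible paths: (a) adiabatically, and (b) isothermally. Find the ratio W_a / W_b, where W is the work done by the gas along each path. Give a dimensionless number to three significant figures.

W_a / W_b ≈ 1.22

Path (a) adiabatic: W = P₁V₁(1 − (V₁/V₂)^(γ−1))/(γ−1) → W_a/(P₁V₁) = -0.7123.
Path (b) isothermal: W = P₁V₁ ln(V₂/V₁) → W_b/(P₁V₁) = -0.5828.
W_a / W_b = -0.7123 / -0.5828 = 1.222.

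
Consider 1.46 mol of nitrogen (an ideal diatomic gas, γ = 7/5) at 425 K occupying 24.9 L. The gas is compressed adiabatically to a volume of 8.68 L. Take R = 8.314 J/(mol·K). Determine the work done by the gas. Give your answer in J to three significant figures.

W ≈ -6760 J

Adiabatic: TV^(γ−1) = const with γ = 7/5.
T₂ = T₁ (V₁/V₂)^(γ−1) = 425 × (24.9/8.68)^0.4 = 425 × 1.524 = 647.8 K.
W_by = nCᵥ(T₁ − T₂) = (1.46)(20.79)(425 − 647.8) = -6762 J.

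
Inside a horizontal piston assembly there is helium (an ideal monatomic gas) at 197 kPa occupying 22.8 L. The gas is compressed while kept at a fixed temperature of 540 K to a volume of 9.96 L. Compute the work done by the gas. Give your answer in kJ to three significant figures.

Isothermal: W = nRT ln(V₂/V₁) = P₁V₁ ln(V₂/V₁).
P₁V₁ = (197 kPa)(22.8 L) = 4492 J.
W = 4492 × ln(9.96/22.8) = 4492 × -0.8282
W_by_gas = -3720 J.

W ≈ -3.72 kJ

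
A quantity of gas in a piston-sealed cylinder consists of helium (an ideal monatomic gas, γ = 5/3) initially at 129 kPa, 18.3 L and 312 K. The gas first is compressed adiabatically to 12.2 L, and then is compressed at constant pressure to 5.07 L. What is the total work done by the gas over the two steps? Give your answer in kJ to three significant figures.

Step 1 (adiabatic): W = (P₁V₁ − P₂V₂)/(γ−1) = (2361 − 3093)/0.667 = -1099 J.
After step 1: P = 253.6 kPa, V = 12.2 L, T = 408.8 K.
Step 2 (isobaric): W = PΔV = (253.6 kPa)(5.07 − 12.2 L) = -1808 J.
W_total = -1099 − 1808 = -2907 J.

W_total ≈ -2.91 kJ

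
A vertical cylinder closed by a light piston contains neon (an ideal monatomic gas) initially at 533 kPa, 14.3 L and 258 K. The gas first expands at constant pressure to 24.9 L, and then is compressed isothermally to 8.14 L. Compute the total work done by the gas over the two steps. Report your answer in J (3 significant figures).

W_total ≈ -9190 J

Step 1 (isobaric): W = PΔV = (533 kPa)(24.9 − 14.3 L) = 5650 J.
After step 1: P = 533 kPa, V = 24.9 L, T = 449.2 K.
Step 2 (isothermal): W = P₁V₁ ln(V₂/V₁) = (13272) ln(8.14/24.9) = -14839 J.
W_total = 5650 − 14839 = -9189 J.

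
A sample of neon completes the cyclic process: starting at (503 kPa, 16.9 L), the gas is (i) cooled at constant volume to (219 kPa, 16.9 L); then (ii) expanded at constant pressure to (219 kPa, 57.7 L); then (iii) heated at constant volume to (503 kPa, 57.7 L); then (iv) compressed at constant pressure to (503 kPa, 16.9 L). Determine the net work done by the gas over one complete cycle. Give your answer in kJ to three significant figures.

W_net ≈ -11.6 kJ

Constant-volume legs do no work.
W(ii) = (219)(57.7 − 16.9) = 8935 J; W(iv) = (503)(16.9 − 57.7) = -20522 J.
W_net = 8935 − 20522 = -11587 J (the counter-clockwise enclosed area).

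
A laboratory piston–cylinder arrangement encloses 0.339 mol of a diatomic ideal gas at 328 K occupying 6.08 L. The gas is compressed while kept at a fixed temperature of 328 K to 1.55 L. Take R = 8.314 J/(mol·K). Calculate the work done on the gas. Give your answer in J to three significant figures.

Isothermal: W = nRT ln(V₂/V₁).
W = (0.339)(8.314)(328) × ln(1.55/6.08)
  = 924.5 × -1.367
W_by_gas = -1263 J; work on gas = −W_by = 1263 J.

W ≈ 1260 J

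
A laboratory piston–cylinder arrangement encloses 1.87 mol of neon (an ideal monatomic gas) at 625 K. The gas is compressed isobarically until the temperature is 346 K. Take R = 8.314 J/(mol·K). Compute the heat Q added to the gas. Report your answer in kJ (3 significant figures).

Q ≈ -10.8 kJ

Isobaric: W = nRΔT = (1.87)(8.314)(-279) = -4338 J.
ΔU = nCᵥΔT with Cᵥ = 3R/2: ΔU = (1.87)(12.47)(-279) = -6506 J.
Q = ΔU + W = -6506 − 4338 = -10844 J.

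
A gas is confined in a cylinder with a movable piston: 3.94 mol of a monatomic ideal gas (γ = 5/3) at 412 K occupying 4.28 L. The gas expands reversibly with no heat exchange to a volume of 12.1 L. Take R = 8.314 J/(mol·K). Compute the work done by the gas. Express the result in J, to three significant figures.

W ≈ 10100 J

Adiabatic: TV^(γ−1) = const with γ = 5/3.
T₂ = T₁ (V₁/V₂)^(γ−1) = 412 × (4.28/12.1)^0.667 = 412 × 0.5002 = 206.1 K.
W_by = nCᵥ(T₁ − T₂) = (3.94)(12.47)(412 − 206.1) = 10119 J.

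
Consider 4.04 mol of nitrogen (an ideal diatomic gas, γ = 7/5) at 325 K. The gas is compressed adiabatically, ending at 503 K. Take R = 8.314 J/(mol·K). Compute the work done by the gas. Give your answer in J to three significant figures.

Adiabatic ⇒ Q = 0, so W_by = −ΔU = nCᵥ(T₁ − T₂).
Cᵥ = 5R/2 = 20.79 J/(mol·K).
W = (4.04)(20.79)(325 − 503) = -14947 J.

W ≈ -14900 J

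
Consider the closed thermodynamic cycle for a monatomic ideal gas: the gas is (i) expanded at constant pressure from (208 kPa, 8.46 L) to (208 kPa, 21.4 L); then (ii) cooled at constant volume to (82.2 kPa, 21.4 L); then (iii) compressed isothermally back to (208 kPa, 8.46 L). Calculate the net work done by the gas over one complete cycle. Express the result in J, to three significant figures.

W_net ≈ 1060 J

Leg (i): W = PΔV = (208)(21.4 − 8.46) = 2692 J.
Leg (ii): W = 0.
Leg (iii): W = PᵢVᵢ ln(V_f/Vᵢ) = (1759) ln(8.46/21.4) = -1632 J.
W_net = 2692 − 1632 = 1059 J.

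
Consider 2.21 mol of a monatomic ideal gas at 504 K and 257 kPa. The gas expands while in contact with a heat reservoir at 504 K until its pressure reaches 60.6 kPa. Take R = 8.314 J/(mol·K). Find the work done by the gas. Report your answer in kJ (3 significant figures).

Isothermal process: W = nRT ln(V₂/V₁) = nRT ln(P₁/P₂).
W = (2.21)(8.314)(504) × ln(257/60.6)
  = 9260 × ln(4.241) = 9260 × 1.445
W_by_gas = 13379 J.

W ≈ 13.4 kJ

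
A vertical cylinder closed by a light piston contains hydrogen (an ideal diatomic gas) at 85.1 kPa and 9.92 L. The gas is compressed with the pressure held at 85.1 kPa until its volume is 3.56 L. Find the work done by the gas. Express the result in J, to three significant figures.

W ≈ -541 J

Isobaric: W = P ΔV.
W = (85.1 kPa)(3.56 − 9.92 L) = (85.1)(-6.36) = -541.2 J.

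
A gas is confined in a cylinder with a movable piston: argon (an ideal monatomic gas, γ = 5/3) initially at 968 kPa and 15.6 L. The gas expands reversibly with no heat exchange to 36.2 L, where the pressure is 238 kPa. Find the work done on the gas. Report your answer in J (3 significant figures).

Adiabatic: W = (P₁V₁ − P₂V₂)/(γ − 1) with γ = 5/3.
P₁V₁ = 15101 J, P₂V₂ = 8616 J.
W = (15101 − 8616) / 0.6667 = 9728 J.
Work on gas = −W_by = -9728 J.

W ≈ -9730 J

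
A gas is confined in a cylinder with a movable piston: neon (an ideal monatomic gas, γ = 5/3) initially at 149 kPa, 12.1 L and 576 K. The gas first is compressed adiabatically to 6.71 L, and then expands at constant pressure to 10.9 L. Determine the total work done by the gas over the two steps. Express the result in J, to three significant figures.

W_total ≈ 366 J

Step 1 (adiabatic): W = (P₁V₁ − P₂V₂)/(γ−1) = (1803 − 2671)/0.667 = -1302 J.
After step 1: P = 398.1 kPa, V = 6.71 L, T = 853.4 K.
Step 2 (isobaric): W = PΔV = (398.1 kPa)(10.9 − 6.71 L) = 1668 J.
W_total = -1302 + 1668 = 365.7 J.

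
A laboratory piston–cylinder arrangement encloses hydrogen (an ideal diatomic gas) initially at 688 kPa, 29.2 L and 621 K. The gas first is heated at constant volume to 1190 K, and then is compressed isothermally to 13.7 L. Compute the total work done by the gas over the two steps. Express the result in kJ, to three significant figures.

Step 1 (isochoric): W = 0 (constant volume).
After step 1: P = 1318 kPa (V unchanged).
Step 2 (isothermal): W = P₁V₁ ln(V₂/V₁) = (38497) ln(13.7/29.2) = -29133 J.
W_total = 0 − 29133 = -29133 J.

W_total ≈ -29.1 kJ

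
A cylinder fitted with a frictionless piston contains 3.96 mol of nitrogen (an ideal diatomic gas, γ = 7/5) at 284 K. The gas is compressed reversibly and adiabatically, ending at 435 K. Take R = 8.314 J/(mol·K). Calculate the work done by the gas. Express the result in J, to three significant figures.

W ≈ -12400 J

Adiabatic ⇒ Q = 0, so W_by = −ΔU = nCᵥ(T₁ − T₂).
Cᵥ = 5R/2 = 20.79 J/(mol·K).
W = (3.96)(20.79)(284 − 435) = -12429 J.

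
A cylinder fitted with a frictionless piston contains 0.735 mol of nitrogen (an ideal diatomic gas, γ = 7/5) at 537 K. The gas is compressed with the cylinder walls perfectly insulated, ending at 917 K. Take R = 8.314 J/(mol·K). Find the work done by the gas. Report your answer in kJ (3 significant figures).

Adiabatic ⇒ Q = 0, so W_by = −ΔU = nCᵥ(T₁ − T₂).
Cᵥ = 5R/2 = 20.79 J/(mol·K).
W = (0.735)(20.79)(537 − 917) = -5805 J.

W ≈ -5.81 kJ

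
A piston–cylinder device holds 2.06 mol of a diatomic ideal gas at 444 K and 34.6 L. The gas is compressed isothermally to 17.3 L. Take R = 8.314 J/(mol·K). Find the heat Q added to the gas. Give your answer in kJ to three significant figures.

Isothermal ⇒ ΔU = 0, so Q = W = nRT ln(V₂/V₁).
Q = (2.06)(8.314)(444) ln(17.3/34.6) = 7604 × -0.6931 = -5271 J.

Q ≈ -5.27 kJ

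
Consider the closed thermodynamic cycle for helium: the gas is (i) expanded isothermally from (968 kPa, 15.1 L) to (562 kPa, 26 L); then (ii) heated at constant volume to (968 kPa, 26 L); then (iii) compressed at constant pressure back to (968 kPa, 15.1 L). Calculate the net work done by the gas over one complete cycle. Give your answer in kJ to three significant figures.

W_net ≈ -2.61 kJ

Leg (i): W = PᵢVᵢ ln(V_f/Vᵢ) = (14617) ln(26/15.1) = 7943 J.
Leg (ii): W = 0.
Leg (iii): W = PΔV = (968)(15.1 − 26) = -10551 J.
W_net = 7943 − 10551 = -2608 J.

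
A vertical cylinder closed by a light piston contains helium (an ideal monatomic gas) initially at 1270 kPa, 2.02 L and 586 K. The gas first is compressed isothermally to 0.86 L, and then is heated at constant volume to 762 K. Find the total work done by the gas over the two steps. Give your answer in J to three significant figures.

Step 1 (isothermal): W = P₁V₁ ln(V₂/V₁) = (2565) ln(0.86/2.02) = -2191 J.
Step 2 (isochoric): W = 0 (constant volume).
W_total = -2191 + 0 = -2191 J.

W_total ≈ -2190 J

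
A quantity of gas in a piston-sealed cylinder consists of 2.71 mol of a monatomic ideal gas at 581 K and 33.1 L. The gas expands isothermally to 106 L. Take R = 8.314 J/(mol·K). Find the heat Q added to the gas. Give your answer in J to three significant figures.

Q ≈ 15200 J

Isothermal ⇒ ΔU = 0, so Q = W = nRT ln(V₂/V₁).
Q = (2.71)(8.314)(581) ln(106/33.1) = 13090 × 1.164 = 15236 J.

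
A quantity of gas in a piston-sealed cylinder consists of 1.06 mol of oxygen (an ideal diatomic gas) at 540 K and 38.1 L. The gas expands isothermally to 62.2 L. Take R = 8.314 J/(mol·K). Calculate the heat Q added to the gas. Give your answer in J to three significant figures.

Q ≈ 2330 J

Isothermal ⇒ ΔU = 0, so Q = W = nRT ln(V₂/V₁).
Q = (1.06)(8.314)(540) ln(62.2/38.1) = 4759 × 0.4901 = 2333 J.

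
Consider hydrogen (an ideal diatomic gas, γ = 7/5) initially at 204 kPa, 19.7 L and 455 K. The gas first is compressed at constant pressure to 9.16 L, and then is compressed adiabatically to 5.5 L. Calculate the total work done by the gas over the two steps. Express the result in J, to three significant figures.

Step 1 (isobaric): W = PΔV = (204 kPa)(9.16 − 19.7 L) = -2150 J.
After step 1: P = 204 kPa, V = 9.16 L, T = 211.6 K.
Step 2 (adiabatic): W = (P₁V₁ − P₂V₂)/(γ−1) = (1869 − 2292)/0.4 = -1057 J.
W_total = -2150 − 1057 = -3208 J.

W_total ≈ -3210 J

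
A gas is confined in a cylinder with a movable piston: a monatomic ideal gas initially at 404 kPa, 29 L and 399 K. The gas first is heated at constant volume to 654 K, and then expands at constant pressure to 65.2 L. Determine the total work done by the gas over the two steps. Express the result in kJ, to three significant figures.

Step 1 (isochoric): W = 0 (constant volume).
After step 1: P = 662.2 kPa (V unchanged).
Step 2 (isobaric): W = PΔV = (662.2 kPa)(65.2 − 29 L) = 23971 J.
W_total = 0 + 23971 = 23971 J.

W_total ≈ 24.0 kJ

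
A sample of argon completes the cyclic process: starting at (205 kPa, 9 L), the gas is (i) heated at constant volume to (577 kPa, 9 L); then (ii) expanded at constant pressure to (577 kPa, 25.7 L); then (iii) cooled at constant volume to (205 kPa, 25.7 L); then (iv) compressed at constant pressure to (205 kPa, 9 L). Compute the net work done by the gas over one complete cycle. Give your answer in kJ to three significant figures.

Constant-volume legs do no work.
W(ii) = (577)(25.7 − 9) = 9636 J; W(iv) = (205)(9 − 25.7) = -3424 J.
W_net = 9636 − 3424 = 6212 J (the clockwise enclosed area).

W_net ≈ 6.21 kJ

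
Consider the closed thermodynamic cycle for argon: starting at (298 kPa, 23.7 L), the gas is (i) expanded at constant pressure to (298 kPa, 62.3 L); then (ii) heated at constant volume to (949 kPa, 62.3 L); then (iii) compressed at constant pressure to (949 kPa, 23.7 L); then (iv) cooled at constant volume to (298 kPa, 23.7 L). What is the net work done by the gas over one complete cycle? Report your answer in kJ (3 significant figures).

Constant-volume legs do no work.
W(i) = (298)(62.3 − 23.7) = 11503 J; W(iii) = (949)(23.7 − 62.3) = -36631 J.
W_net = 11503 − 36631 = -25129 J (the counter-clockwise enclosed area).

W_net ≈ -25.1 kJ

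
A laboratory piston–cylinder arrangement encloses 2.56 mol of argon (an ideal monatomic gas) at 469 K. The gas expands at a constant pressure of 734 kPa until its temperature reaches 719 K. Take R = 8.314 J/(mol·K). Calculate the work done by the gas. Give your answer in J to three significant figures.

W ≈ 5320 J

Isobaric: W = P ΔV = nR ΔT.
W = (2.56)(8.314)(719 − 469) = 5321 J.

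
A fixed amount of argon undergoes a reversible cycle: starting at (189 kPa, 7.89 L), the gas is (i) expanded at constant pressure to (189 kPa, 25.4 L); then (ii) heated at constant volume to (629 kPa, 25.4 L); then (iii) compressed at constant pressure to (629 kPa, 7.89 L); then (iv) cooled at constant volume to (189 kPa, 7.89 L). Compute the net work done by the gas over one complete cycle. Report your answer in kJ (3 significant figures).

Constant-volume legs do no work.
W(i) = (189)(25.4 − 7.89) = 3309 J; W(iii) = (629)(7.89 − 25.4) = -11014 J.
W_net = 3309 − 11014 = -7704 J (the counter-clockwise enclosed area).

W_net ≈ -7.70 kJ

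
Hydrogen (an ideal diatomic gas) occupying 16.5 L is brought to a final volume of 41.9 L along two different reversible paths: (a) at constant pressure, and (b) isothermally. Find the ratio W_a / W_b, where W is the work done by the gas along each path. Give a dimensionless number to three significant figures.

W_a / W_b ≈ 1.65

Path (a) isobaric: W = P₁(V₂ − V₁) → W_a/(P₁V₁) = 1.539.
Path (b) isothermal: W = P₁V₁ ln(V₂/V₁) → W_b/(P₁V₁) = 0.9319.
W_a / W_b = 1.539 / 0.9319 = 1.652.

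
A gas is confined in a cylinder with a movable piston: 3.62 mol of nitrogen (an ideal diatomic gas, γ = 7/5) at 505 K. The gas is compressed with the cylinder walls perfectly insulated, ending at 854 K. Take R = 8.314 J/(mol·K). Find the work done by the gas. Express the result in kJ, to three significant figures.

W ≈ -26.3 kJ

Adiabatic ⇒ Q = 0, so W_by = −ΔU = nCᵥ(T₁ − T₂).
Cᵥ = 5R/2 = 20.79 J/(mol·K).
W = (3.62)(20.79)(505 − 854) = -26259 J.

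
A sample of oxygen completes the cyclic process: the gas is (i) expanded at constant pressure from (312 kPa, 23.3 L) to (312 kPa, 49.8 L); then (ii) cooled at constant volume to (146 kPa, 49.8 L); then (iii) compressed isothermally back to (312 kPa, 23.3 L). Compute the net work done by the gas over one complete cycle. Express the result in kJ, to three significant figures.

Leg (i): W = PΔV = (312)(49.8 − 23.3) = 8268 J.
Leg (ii): W = 0.
Leg (iii): W = PᵢVᵢ ln(V_f/Vᵢ) = (7271) ln(23.3/49.8) = -5523 J.
W_net = 8268 − 5523 = 2745 J.

W_net ≈ 2.75 kJ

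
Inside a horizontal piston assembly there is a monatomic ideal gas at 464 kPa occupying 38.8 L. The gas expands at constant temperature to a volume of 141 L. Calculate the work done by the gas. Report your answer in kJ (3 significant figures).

Isothermal: W = nRT ln(V₂/V₁) = P₁V₁ ln(V₂/V₁).
P₁V₁ = (464 kPa)(38.8 L) = 18003 J.
W = 18003 × ln(141/38.8) = 18003 × 1.29
W_by_gas = 23230 J.

W ≈ 23.2 kJ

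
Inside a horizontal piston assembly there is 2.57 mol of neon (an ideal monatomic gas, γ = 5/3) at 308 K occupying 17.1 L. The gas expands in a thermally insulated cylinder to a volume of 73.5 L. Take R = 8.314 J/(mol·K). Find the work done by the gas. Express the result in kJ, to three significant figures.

W ≈ 6.14 kJ

Adiabatic: TV^(γ−1) = const with γ = 5/3.
T₂ = T₁ (V₁/V₂)^(γ−1) = 308 × (17.1/73.5)^0.667 = 308 × 0.3783 = 116.5 K.
W_by = nCᵥ(T₁ − T₂) = (2.57)(12.47)(308 − 116.5) = 6137 J.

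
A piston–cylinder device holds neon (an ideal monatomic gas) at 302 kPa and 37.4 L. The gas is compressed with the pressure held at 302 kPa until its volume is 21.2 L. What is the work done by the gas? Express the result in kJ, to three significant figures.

Isobaric: W = P ΔV.
W = (302 kPa)(21.2 − 37.4 L) = (302)(-16.2) = -4892 J.

W ≈ -4.89 kJ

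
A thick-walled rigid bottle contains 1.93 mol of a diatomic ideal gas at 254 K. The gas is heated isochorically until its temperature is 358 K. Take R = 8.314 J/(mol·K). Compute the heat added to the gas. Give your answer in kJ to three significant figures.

Q ≈ 4.17 kJ

Constant volume ⇒ W = 0, so Q = ΔU = nCᵥΔT with Cᵥ = 5R/2 = 20.79 J/(mol·K).
ΔU = (1.93)(20.79)(358 − 254) = 4172 J.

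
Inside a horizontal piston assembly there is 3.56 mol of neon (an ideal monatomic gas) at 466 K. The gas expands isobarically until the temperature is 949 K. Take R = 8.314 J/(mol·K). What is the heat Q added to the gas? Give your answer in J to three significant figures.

Q ≈ 35700 J

Isobaric: W = nRΔT = (3.56)(8.314)(483) = 14296 J.
ΔU = nCᵥΔT with Cᵥ = 3R/2: ΔU = (3.56)(12.47)(483) = 21444 J.
Q = ΔU + W = 21444 + 14296 = 35739 J.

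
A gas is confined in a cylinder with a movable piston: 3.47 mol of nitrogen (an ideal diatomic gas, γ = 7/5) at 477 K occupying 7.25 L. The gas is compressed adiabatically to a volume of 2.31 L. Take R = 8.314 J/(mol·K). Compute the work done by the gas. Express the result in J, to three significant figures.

W ≈ -20000 J

Adiabatic: TV^(γ−1) = const with γ = 7/5.
T₂ = T₁ (V₁/V₂)^(γ−1) = 477 × (7.25/2.31)^0.4 = 477 × 1.58 = 753.7 K.
W_by = nCᵥ(T₁ − T₂) = (3.47)(20.79)(477 − 753.7) = -19958 J.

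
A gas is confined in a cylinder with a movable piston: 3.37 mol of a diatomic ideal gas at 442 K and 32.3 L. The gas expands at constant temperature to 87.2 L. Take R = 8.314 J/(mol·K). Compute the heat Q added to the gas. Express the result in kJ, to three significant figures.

Isothermal ⇒ ΔU = 0, so Q = W = nRT ln(V₂/V₁).
Q = (3.37)(8.314)(442) ln(87.2/32.3) = 12384 × 0.9931 = 12299 J.

Q ≈ 12.3 kJ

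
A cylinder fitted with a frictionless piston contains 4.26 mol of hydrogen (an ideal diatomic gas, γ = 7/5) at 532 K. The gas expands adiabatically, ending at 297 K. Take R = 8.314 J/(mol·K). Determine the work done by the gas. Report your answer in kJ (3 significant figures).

W ≈ 20.8 kJ

Adiabatic ⇒ Q = 0, so W_by = −ΔU = nCᵥ(T₁ − T₂).
Cᵥ = 5R/2 = 20.79 J/(mol·K).
W = (4.26)(20.79)(532 − 297) = 20808 J.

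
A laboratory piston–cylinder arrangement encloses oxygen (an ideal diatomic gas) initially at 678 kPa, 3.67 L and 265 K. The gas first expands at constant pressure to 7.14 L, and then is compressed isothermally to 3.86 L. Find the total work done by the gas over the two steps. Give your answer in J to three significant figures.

Step 1 (isobaric): W = PΔV = (678 kPa)(7.14 − 3.67 L) = 2353 J.
After step 1: P = 678 kPa, V = 7.14 L, T = 515.6 K.
Step 2 (isothermal): W = P₁V₁ ln(V₂/V₁) = (4841) ln(3.86/7.14) = -2977 J.
W_total = 2353 − 2977 = -624.7 J.

W_total ≈ -625 J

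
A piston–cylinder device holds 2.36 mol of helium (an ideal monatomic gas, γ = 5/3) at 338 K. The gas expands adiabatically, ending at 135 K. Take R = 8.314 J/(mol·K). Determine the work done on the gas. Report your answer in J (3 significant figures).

Adiabatic ⇒ Q = 0, so W_by = −ΔU = nCᵥ(T₁ − T₂).
Cᵥ = 3R/2 = 12.47 J/(mol·K).
W = (2.36)(12.47)(338 − 135) = 5975 J.
Work on gas = −W_by = -5975 J.

W ≈ -5970 J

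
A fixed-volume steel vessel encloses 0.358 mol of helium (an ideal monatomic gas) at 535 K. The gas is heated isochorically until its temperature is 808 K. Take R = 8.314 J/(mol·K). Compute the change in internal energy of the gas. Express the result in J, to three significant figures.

Constant volume ⇒ W = 0, so Q = ΔU = nCᵥΔT with Cᵥ = 3R/2 = 12.47 J/(mol·K).
ΔU = (0.358)(12.47)(808 − 535) = 1219 J.

ΔU ≈ 1220 J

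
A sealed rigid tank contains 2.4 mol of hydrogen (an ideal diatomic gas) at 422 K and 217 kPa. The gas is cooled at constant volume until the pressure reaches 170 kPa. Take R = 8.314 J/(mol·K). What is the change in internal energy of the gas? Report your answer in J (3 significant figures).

ΔU ≈ -4560 J

Constant volume ⇒ W = 0, so Q = ΔU = nCᵥΔT with Cᵥ = 5R/2 = 20.79 J/(mol·K).
At constant V, T₂/T₁ = P₂/P₁ ⇒ ΔT = T₁(P₂/P₁ − 1) = 422·(170/217 − 1) = -91.4 K.
ΔU = (2.4)(20.79)(-91.4) = -4559 J.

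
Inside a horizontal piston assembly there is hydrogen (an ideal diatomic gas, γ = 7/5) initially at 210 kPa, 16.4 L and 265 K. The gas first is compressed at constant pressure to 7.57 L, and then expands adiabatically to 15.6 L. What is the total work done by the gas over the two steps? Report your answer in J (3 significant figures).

Step 1 (isobaric): W = PΔV = (210 kPa)(7.57 − 16.4 L) = -1854 J.
After step 1: P = 210 kPa, V = 7.57 L, T = 122.3 K.
Step 2 (adiabatic): W = (P₁V₁ − P₂V₂)/(γ−1) = (1590 − 1190)/0.4 = 998.2 J.
W_total = -1854 + 998.2 = -856.1 J.

W_total ≈ -856 J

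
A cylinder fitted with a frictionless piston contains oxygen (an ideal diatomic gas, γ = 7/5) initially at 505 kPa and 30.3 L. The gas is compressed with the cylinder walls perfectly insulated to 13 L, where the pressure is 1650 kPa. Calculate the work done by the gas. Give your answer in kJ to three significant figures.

Adiabatic: W = (P₁V₁ − P₂V₂)/(γ − 1) with γ = 7/5.
P₁V₁ = 15302 J, P₂V₂ = 21450 J.
W = (15302 − 21450) / 0.4 = -15371 J.

W ≈ -15.4 kJ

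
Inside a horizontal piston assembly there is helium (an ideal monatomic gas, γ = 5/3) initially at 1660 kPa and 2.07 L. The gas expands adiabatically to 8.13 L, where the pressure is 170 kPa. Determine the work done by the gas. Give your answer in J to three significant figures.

W ≈ 3080 J

Adiabatic: W = (P₁V₁ − P₂V₂)/(γ − 1) with γ = 5/3.
P₁V₁ = 3436 J, P₂V₂ = 1382 J.
W = (3436 − 1382) / 0.6667 = 3081 J.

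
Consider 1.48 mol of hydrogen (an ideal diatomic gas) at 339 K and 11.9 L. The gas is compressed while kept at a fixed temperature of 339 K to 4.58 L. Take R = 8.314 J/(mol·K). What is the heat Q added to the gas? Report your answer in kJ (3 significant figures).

Isothermal ⇒ ΔU = 0, so Q = W = nRT ln(V₂/V₁).
Q = (1.48)(8.314)(339) ln(4.58/11.9) = 4171 × -0.9548 = -3983 J.

Q ≈ -3.98 kJ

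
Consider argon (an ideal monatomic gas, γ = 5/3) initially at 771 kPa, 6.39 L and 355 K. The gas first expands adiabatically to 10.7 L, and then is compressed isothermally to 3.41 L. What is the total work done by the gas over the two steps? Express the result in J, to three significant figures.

W_total ≈ -1850 J

Step 1 (adiabatic): W = (P₁V₁ − P₂V₂)/(γ−1) = (4927 − 3494)/0.667 = 2149 J.
After step 1: P = 326.5 kPa, V = 10.7 L, T = 251.8 K.
Step 2 (isothermal): W = P₁V₁ ln(V₂/V₁) = (3494) ln(3.41/10.7) = -3995 J.
W_total = 2149 − 3995 = -1846 J.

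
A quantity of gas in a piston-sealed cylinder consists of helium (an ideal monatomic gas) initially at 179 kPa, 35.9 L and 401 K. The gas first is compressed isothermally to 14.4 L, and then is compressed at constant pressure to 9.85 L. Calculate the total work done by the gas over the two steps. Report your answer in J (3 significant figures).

Step 1 (isothermal): W = P₁V₁ ln(V₂/V₁) = (6426) ln(14.4/35.9) = -5870 J.
After step 1: P = 446.3 kPa, V = 14.4 L, T = 401 K.
Step 2 (isobaric): W = PΔV = (446.3 kPa)(9.85 − 14.4 L) = -2030 J.
W_total = -5870 − 2030 = -7901 J.

W_total ≈ -7900 J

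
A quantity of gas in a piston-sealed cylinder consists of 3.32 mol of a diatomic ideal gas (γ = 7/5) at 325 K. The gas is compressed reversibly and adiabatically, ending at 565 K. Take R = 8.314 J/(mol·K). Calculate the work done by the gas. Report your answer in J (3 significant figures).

Adiabatic ⇒ Q = 0, so W_by = −ΔU = nCᵥ(T₁ − T₂).
Cᵥ = 5R/2 = 20.79 J/(mol·K).
W = (3.32)(20.79)(325 − 565) = -16561 J.

W ≈ -16600 J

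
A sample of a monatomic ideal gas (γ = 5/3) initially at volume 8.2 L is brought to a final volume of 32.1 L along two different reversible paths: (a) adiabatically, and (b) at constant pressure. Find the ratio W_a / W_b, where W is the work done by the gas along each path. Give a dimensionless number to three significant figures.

Path (a) adiabatic: W = P₁V₁(1 − (V₁/V₂)^(γ−1))/(γ−1) → W_a/(P₁V₁) = 0.8961.
Path (b) isobaric: W = P₁(V₂ − V₁) → W_b/(P₁V₁) = 2.915.
W_a / W_b = 0.8961 / 2.915 = 0.3074.

W_a / W_b ≈ 0.307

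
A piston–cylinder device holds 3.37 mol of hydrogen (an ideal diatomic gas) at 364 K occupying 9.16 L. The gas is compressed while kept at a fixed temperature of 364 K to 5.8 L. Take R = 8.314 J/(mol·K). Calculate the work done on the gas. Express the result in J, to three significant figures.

Isothermal: W = nRT ln(V₂/V₁).
W = (3.37)(8.314)(364) × ln(5.8/9.16)
  = 10199 × -0.457
W_by_gas = -4661 J; work on gas = −W_by = 4661 J.

W ≈ 4660 J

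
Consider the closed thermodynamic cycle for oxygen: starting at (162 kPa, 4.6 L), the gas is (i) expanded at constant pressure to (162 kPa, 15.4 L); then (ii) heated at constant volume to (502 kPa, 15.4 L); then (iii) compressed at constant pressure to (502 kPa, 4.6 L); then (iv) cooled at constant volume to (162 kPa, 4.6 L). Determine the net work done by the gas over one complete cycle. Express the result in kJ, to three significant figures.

W_net ≈ -3.67 kJ

Constant-volume legs do no work.
W(i) = (162)(15.4 − 4.6) = 1750 J; W(iii) = (502)(4.6 − 15.4) = -5422 J.
W_net = 1750 − 5422 = -3672 J (the counter-clockwise enclosed area).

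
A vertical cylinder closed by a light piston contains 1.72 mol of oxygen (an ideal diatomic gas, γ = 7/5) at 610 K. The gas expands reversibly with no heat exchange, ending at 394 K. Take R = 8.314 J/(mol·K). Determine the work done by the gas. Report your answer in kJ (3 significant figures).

W ≈ 7.72 kJ

Adiabatic ⇒ Q = 0, so W_by = −ΔU = nCᵥ(T₁ − T₂).
Cᵥ = 5R/2 = 20.79 J/(mol·K).
W = (1.72)(20.79)(610 − 394) = 7722 J.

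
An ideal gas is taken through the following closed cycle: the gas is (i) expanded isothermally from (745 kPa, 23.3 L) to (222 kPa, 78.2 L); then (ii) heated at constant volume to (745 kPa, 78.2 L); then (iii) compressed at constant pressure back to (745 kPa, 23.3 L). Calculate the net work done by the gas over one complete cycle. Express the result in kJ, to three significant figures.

W_net ≈ -19.9 kJ

Leg (i): W = PᵢVᵢ ln(V_f/Vᵢ) = (17358) ln(78.2/23.3) = 21018 J.
Leg (ii): W = 0.
Leg (iii): W = PΔV = (745)(23.3 − 78.2) = -40901 J.
W_net = 21018 − 40901 = -19883 J.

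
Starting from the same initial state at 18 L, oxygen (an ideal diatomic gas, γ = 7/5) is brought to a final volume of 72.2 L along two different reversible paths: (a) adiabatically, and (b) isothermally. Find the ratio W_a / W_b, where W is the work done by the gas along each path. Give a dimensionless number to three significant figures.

W_a / W_b ≈ 0.767

Path (a) adiabatic: W = P₁V₁(1 − (V₁/V₂)^(γ−1))/(γ−1) → W_a/(P₁V₁) = 1.066.
Path (b) isothermal: W = P₁V₁ ln(V₂/V₁) → W_b/(P₁V₁) = 1.389.
W_a / W_b = 1.066 / 1.389 = 0.7672.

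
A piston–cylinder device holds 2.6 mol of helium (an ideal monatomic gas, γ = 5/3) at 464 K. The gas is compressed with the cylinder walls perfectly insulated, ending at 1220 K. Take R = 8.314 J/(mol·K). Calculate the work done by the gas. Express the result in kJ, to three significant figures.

Adiabatic ⇒ Q = 0, so W_by = −ΔU = nCᵥ(T₁ − T₂).
Cᵥ = 3R/2 = 12.47 J/(mol·K).
W = (2.6)(12.47)(464 − 1220) = -24513 J.

W ≈ -24.5 kJ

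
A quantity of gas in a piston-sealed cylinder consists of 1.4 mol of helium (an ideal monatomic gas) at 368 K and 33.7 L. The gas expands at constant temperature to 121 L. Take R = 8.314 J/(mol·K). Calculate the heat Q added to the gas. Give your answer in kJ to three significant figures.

Q ≈ 5.48 kJ

Isothermal ⇒ ΔU = 0, so Q = W = nRT ln(V₂/V₁).
Q = (1.4)(8.314)(368) ln(121/33.7) = 4283 × 1.278 = 5475 J.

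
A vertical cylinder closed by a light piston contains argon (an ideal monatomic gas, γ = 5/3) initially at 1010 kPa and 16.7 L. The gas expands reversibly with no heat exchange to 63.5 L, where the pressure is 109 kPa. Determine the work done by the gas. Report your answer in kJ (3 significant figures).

W ≈ 14.9 kJ

Adiabatic: W = (P₁V₁ − P₂V₂)/(γ − 1) with γ = 5/3.
P₁V₁ = 16867 J, P₂V₂ = 6922 J.
W = (16867 − 6922) / 0.6667 = 14918 J.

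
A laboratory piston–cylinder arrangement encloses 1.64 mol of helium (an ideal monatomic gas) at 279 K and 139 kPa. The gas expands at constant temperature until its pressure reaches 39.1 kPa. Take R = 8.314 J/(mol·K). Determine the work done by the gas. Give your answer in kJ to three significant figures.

Isothermal process: W = nRT ln(V₂/V₁) = nRT ln(P₁/P₂).
W = (1.64)(8.314)(279) × ln(139/39.1)
  = 3804 × ln(3.555) = 3804 × 1.268
W_by_gas = 4825 J.

W ≈ 4.83 kJ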